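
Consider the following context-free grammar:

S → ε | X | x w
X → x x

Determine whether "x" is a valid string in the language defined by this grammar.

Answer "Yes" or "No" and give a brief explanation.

No - no valid derivation exists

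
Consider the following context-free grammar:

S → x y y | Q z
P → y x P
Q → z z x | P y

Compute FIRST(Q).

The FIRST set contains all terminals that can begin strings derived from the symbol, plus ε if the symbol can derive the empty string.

We compute FIRST(Q) using the standard algorithm.
FIRST(P) = {y}
FIRST(Q) = {y, z}
FIRST(S) = {x, y, z}
Therefore, FIRST(Q) = {y, z}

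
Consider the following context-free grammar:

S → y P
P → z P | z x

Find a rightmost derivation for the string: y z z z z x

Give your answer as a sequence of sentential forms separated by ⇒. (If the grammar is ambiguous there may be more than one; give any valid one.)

S ⇒ y P ⇒ y z P ⇒ y z z P ⇒ y z z z P ⇒ y z z z z x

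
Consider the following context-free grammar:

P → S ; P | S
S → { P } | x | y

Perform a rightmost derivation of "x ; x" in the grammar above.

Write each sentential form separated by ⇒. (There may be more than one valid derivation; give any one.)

P ⇒ S ; P ⇒ S ; S ⇒ S ; x ⇒ x ; x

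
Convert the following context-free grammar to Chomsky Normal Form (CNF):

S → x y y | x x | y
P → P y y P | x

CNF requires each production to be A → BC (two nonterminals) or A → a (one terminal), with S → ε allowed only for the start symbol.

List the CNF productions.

TX → x; TY → y; S → y; P → x; S → TX X0; X0 → TY TY; S → TX TX; P → P X1; X1 → TY X2; X2 → TY P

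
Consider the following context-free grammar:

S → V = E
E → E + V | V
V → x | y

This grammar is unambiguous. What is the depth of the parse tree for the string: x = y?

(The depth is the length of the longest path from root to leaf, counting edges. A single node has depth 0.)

3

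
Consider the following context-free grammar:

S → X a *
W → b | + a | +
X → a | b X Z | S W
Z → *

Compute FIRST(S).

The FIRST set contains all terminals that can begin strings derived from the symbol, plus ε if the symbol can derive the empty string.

We compute FIRST(S) using the standard algorithm.
FIRST(S) = {a, b}
FIRST(W) = {+, b}
FIRST(X) = {a, b}
FIRST(Z) = {*}
Therefore, FIRST(S) = {a, b}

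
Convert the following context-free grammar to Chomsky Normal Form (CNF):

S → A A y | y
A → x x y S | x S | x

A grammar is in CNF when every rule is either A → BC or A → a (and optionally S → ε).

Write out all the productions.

TY → y; S → y; TX → x; A → x; S → A X0; X0 → A TY; A → TX X1; X1 → TX X2; X2 → TY S; A → TX S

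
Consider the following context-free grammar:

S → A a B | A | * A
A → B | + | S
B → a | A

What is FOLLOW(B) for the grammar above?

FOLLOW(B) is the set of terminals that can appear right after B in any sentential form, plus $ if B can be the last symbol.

We compute FOLLOW(B) using the standard algorithm.
FOLLOW(S) starts with {$}.
FIRST(A) = {*, +, a}
FIRST(B) = {*, +, a}
FIRST(S) = {*, +, a}
FOLLOW(A) = {$, a}
FOLLOW(B) = {$, a}
FOLLOW(S) = {$, a}
Therefore, FOLLOW(B) = {$, a}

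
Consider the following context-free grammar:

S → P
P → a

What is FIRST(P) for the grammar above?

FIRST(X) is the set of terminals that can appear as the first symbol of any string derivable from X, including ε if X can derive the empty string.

We compute FIRST(P) using the standard algorithm.
FIRST(P) = {a}
FIRST(S) = {a}
Therefore, FIRST(P) = {a}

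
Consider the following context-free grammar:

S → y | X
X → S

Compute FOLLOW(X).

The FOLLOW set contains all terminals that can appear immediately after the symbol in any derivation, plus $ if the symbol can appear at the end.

We compute FOLLOW(X) using the standard algorithm.
FOLLOW(S) starts with {$}.
FIRST(S) = {y}
FIRST(X) = {y}
FOLLOW(S) = {$}
FOLLOW(X) = {$}
Therefore, FOLLOW(X) = {$}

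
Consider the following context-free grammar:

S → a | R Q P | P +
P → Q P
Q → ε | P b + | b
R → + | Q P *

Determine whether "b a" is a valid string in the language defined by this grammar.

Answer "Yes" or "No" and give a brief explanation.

No - no valid derivation exists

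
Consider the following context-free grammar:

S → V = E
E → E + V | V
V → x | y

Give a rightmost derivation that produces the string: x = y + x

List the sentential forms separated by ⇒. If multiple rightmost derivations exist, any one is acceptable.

S ⇒ V = E ⇒ V = E + V ⇒ V = E + x ⇒ V = V + x ⇒ V = y + x ⇒ x = y + x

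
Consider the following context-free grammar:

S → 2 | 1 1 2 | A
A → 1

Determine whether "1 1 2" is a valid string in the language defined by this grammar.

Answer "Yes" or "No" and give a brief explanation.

Yes - a valid derivation exists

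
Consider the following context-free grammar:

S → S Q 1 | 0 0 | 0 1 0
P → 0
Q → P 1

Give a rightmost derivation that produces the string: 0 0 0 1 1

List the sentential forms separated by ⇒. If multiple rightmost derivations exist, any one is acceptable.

S ⇒ S Q 1 ⇒ S P 1 1 ⇒ S 0 1 1 ⇒ 0 0 0 1 1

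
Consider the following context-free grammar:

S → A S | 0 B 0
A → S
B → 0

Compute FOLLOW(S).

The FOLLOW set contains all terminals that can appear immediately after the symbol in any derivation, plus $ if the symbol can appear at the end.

We compute FOLLOW(S) using the standard algorithm.
FOLLOW(S) starts with {$}.
FIRST(A) = {0}
FIRST(B) = {0}
FIRST(S) = {0}
FOLLOW(A) = {0}
FOLLOW(B) = {0}
FOLLOW(S) = {$, 0}
Therefore, FOLLOW(S) = {$, 0}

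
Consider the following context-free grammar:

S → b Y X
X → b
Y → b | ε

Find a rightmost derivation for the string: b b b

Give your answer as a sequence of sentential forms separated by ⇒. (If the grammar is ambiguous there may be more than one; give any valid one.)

S ⇒ b Y X ⇒ b Y b ⇒ b b b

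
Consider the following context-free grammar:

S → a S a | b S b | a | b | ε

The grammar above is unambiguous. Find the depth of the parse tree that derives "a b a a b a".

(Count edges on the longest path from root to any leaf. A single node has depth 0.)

4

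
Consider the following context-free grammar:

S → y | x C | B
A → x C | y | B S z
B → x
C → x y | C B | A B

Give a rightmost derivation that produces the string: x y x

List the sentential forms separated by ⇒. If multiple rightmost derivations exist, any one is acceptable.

S ⇒ x C ⇒ x A B ⇒ x A x ⇒ x y x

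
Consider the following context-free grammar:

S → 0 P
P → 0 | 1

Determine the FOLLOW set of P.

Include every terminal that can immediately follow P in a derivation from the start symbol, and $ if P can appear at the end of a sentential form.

We compute FOLLOW(P) using the standard algorithm.
FOLLOW(S) starts with {$}.
FIRST(P) = {0, 1}
FIRST(S) = {0}
FOLLOW(P) = {$}
FOLLOW(S) = {$}
Therefore, FOLLOW(P) = {$}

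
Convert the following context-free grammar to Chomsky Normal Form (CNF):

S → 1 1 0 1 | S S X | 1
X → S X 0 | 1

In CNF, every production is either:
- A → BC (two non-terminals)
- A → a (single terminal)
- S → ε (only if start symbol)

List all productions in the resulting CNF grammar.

T1 → 1; T0 → 0; S → 1; X → 1; S → T1 X0; X0 → T1 X1; X1 → T0 T1; S → S X2; X2 → S X; X → S X3; X3 → X T0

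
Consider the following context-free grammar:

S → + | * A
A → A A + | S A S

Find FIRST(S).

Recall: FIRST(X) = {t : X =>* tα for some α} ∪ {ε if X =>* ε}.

We compute FIRST(S) using the standard algorithm.
FIRST(A) = {*, +}
FIRST(S) = {*, +}
Therefore, FIRST(S) = {*, +}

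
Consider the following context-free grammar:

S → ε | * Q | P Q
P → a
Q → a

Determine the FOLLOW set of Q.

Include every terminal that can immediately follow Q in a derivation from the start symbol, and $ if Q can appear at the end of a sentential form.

We compute FOLLOW(Q) using the standard algorithm.
FOLLOW(S) starts with {$}.
FIRST(P) = {a}
FIRST(Q) = {a}
FIRST(S) = {*, a, ε}
FOLLOW(P) = {a}
FOLLOW(Q) = {$}
FOLLOW(S) = {$}
Therefore, FOLLOW(Q) = {$}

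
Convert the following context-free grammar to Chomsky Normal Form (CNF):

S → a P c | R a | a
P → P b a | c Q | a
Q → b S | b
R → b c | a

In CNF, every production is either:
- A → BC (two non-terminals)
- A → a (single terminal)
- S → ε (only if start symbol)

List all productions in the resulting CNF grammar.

TA → a; TC → c; S → a; TB → b; P → a; Q → b; R → a; S → TA X0; X0 → P TC; S → R TA; P → P X1; X1 → TB TA; P → TC Q; Q → TB S; R → TB TC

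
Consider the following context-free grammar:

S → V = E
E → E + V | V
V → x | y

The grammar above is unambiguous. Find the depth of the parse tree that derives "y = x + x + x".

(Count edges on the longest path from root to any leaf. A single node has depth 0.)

5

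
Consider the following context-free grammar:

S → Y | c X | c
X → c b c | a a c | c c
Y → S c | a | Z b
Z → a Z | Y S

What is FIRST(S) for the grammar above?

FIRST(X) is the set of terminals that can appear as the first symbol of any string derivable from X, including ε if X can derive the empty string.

We compute FIRST(S) using the standard algorithm.
FIRST(S) = {a, c}
FIRST(X) = {a, c}
FIRST(Y) = {a, c}
FIRST(Z) = {a, c}
Therefore, FIRST(S) = {a, c}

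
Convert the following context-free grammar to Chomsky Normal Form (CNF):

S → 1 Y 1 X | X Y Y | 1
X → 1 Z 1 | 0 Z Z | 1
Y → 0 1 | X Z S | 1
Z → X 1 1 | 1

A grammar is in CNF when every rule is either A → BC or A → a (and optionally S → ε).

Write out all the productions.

T1 → 1; S → 1; T0 → 0; X → 1; Y → 1; Z → 1; S → T1 X0; X0 → Y X1; X1 → T1 X; S → X X2; X2 → Y Y; X → T1 X3; X3 → Z T1; X → T0 X4; X4 → Z Z; Y → T0 T1; Y → X X5; X5 → Z S; Z → X X6; X6 → T1 T1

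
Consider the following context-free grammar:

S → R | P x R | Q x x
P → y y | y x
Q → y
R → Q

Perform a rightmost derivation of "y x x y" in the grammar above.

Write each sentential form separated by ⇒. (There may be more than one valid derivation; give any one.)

S ⇒ P x R ⇒ P x Q ⇒ P x y ⇒ y x x y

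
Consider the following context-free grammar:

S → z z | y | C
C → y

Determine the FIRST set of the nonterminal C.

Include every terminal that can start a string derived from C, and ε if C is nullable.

We compute FIRST(C) using the standard algorithm.
FIRST(C) = {y}
FIRST(S) = {y, z}
Therefore, FIRST(C) = {y}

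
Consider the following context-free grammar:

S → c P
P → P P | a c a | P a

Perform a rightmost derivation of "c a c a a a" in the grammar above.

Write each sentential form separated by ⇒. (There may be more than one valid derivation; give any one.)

S ⇒ c P ⇒ c P a ⇒ c P a a ⇒ c a c a a a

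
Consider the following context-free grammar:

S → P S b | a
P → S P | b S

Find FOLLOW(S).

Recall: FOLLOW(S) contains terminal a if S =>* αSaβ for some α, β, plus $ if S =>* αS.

We compute FOLLOW(S) using the standard algorithm.
FOLLOW(S) starts with {$}.
FIRST(P) = {a, b}
FIRST(S) = {a, b}
FOLLOW(P) = {a, b}
FOLLOW(S) = {$, a, b}
Therefore, FOLLOW(S) = {$, a, b}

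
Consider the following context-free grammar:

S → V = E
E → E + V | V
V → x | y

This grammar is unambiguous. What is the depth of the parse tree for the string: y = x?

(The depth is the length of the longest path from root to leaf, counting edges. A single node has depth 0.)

3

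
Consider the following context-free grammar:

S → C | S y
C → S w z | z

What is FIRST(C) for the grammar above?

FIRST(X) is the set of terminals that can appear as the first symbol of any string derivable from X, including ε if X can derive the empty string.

We compute FIRST(C) using the standard algorithm.
FIRST(C) = {z}
FIRST(S) = {z}
Therefore, FIRST(C) = {z}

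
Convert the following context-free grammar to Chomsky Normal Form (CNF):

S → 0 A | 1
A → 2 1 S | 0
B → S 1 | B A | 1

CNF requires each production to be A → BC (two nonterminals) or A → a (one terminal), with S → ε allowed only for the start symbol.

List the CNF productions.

T0 → 0; S → 1; T2 → 2; T1 → 1; A → 0; B → 1; S → T0 A; A → T2 X0; X0 → T1 S; B → S T1; B → B A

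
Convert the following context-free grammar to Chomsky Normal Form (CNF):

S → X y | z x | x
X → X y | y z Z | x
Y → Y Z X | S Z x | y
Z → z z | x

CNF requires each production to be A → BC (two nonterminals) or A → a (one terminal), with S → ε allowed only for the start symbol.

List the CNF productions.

TY → y; TZ → z; TX → x; S → x; X → x; Y → y; Z → x; S → X TY; S → TZ TX; X → X TY; X → TY X0; X0 → TZ Z; Y → Y X1; X1 → Z X; Y → S X2; X2 → Z TX; Z → TZ TZ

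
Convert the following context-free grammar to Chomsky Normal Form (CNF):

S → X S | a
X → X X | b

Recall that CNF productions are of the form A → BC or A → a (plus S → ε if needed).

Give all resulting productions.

S → a; X → b; S → X S; X → X X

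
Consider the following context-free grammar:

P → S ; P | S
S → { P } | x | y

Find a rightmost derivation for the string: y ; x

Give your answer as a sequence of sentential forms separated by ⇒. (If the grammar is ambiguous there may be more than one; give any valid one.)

P ⇒ S ; P ⇒ S ; S ⇒ S ; x ⇒ y ; x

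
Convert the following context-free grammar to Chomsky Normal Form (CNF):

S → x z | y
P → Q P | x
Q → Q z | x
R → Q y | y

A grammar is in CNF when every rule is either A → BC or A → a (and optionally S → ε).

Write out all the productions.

TX → x; TZ → z; S → y; P → x; Q → x; TY → y; R → y; S → TX TZ; P → Q P; Q → Q TZ; R → Q TY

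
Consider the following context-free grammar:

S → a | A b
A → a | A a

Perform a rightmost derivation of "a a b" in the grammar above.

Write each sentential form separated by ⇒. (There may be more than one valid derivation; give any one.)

S ⇒ A b ⇒ A a b ⇒ a a b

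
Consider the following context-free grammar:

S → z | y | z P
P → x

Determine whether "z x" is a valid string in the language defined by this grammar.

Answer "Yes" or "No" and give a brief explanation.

Yes - a valid derivation exists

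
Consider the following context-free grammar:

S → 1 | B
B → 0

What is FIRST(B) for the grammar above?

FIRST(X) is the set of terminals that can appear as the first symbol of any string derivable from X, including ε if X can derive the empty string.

We compute FIRST(B) using the standard algorithm.
FIRST(B) = {0}
FIRST(S) = {0, 1}
Therefore, FIRST(B) = {0}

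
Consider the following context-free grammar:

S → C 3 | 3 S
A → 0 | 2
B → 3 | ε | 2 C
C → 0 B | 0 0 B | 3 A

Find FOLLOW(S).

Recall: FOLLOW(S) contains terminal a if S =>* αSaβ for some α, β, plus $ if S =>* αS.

We compute FOLLOW(S) using the standard algorithm.
FOLLOW(S) starts with {$}.
FIRST(A) = {0, 2}
FIRST(B) = {2, 3, ε}
FIRST(C) = {0, 3}
FIRST(S) = {0, 3}
FOLLOW(A) = {3}
FOLLOW(B) = {3}
FOLLOW(C) = {3}
FOLLOW(S) = {$}
Therefore, FOLLOW(S) = {$}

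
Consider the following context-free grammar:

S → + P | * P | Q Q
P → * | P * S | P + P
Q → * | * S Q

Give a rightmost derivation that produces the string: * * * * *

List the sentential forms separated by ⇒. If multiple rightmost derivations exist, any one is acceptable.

S ⇒ * P ⇒ * P * S ⇒ * P * * P ⇒ * P * * * ⇒ * * * * *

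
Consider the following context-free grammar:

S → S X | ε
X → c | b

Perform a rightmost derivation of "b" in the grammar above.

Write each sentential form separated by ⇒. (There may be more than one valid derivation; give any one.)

S ⇒ S X ⇒ S b ⇒ b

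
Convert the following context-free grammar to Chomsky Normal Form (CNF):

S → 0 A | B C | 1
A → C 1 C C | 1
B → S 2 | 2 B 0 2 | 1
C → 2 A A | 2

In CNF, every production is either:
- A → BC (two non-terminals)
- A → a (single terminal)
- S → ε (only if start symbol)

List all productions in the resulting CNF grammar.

T0 → 0; S → 1; T1 → 1; A → 1; T2 → 2; B → 1; C → 2; S → T0 A; S → B C; A → C X0; X0 → T1 X1; X1 → C C; B → S T2; B → T2 X2; X2 → B X3; X3 → T0 T2; C → T2 X4; X4 → A A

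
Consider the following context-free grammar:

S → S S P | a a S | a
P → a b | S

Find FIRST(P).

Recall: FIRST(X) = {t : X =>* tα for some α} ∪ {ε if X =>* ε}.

We compute FIRST(P) using the standard algorithm.
FIRST(P) = {a}
FIRST(S) = {a}
Therefore, FIRST(P) = {a}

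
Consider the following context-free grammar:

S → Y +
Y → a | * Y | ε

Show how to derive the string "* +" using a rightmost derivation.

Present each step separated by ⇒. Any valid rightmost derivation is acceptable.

S ⇒ Y + ⇒ * Y + ⇒ * +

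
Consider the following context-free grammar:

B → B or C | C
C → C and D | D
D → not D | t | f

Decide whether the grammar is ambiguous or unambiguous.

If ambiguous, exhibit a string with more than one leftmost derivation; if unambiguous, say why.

Unambiguous - every string in the language has a unique leftmost derivation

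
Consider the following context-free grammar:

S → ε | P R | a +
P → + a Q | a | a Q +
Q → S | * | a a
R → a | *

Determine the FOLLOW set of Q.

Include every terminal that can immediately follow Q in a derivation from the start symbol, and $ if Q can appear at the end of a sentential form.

We compute FOLLOW(Q) using the standard algorithm.
FOLLOW(S) starts with {$}.
FIRST(P) = {+, a}
FIRST(Q) = {*, +, a, ε}
FIRST(R) = {*, a}
FIRST(S) = {+, a, ε}
FOLLOW(P) = {*, a}
FOLLOW(Q) = {*, +, a}
FOLLOW(R) = {$, *, +, a}
FOLLOW(S) = {$, *, +, a}
Therefore, FOLLOW(Q) = {*, +, a}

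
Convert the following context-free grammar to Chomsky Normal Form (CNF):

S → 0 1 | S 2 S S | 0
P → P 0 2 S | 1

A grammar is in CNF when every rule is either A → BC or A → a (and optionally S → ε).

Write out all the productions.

T0 → 0; T1 → 1; T2 → 2; S → 0; P → 1; S → T0 T1; S → S X0; X0 → T2 X1; X1 → S S; P → P X2; X2 → T0 X3; X3 → T2 S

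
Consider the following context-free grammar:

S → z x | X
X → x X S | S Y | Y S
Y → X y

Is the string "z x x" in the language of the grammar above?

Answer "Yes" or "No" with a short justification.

No - no valid derivation exists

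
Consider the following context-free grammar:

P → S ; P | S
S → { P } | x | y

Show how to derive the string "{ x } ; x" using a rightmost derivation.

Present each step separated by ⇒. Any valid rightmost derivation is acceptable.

P ⇒ S ; P ⇒ S ; S ⇒ S ; x ⇒ { P } ; x ⇒ { S } ; x ⇒ { x } ; x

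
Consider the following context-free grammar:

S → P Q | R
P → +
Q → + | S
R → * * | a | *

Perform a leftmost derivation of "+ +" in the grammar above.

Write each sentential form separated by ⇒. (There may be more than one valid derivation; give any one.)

S ⇒ P Q ⇒ + Q ⇒ + +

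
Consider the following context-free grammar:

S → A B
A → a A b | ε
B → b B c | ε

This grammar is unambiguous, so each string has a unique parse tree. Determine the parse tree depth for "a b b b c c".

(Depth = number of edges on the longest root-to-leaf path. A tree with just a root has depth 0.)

4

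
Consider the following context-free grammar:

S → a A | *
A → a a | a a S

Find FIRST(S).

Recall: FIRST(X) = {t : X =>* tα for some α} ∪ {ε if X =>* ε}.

We compute FIRST(S) using the standard algorithm.
FIRST(A) = {a}
FIRST(S) = {*, a}
Therefore, FIRST(S) = {*, a}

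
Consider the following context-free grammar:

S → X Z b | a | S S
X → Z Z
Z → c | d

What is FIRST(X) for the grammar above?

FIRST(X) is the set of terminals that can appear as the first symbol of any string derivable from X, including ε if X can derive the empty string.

We compute FIRST(X) using the standard algorithm.
FIRST(S) = {a, c, d}
FIRST(X) = {c, d}
FIRST(Z) = {c, d}
Therefore, FIRST(X) = {c, d}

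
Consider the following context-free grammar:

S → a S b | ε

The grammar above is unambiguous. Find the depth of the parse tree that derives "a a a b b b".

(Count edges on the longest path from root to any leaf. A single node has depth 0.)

4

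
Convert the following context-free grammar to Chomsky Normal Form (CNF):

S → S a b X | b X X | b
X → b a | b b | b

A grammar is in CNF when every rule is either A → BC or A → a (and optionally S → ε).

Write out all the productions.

TA → a; TB → b; S → b; X → b; S → S X0; X0 → TA X1; X1 → TB X; S → TB X2; X2 → X X; X → TB TA; X → TB TB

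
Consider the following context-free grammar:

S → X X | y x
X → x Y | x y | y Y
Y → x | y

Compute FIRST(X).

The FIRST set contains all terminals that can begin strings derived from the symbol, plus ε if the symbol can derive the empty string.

We compute FIRST(X) using the standard algorithm.
FIRST(S) = {x, y}
FIRST(X) = {x, y}
FIRST(Y) = {x, y}
Therefore, FIRST(X) = {x, y}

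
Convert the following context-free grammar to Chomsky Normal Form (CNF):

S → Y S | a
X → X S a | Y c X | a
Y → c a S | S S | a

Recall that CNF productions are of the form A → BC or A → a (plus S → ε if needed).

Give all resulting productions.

S → a; TA → a; TC → c; X → a; Y → a; S → Y S; X → X X0; X0 → S TA; X → Y X1; X1 → TC X; Y → TC X2; X2 → TA S; Y → S S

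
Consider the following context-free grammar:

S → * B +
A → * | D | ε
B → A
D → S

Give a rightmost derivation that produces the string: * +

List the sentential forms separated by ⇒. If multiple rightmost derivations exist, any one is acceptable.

S ⇒ * B + ⇒ * A + ⇒ * +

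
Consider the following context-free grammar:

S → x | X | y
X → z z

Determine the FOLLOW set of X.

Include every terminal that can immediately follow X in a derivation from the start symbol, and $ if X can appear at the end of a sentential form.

We compute FOLLOW(X) using the standard algorithm.
FOLLOW(S) starts with {$}.
FIRST(S) = {x, y, z}
FIRST(X) = {z}
FOLLOW(S) = {$}
FOLLOW(X) = {$}
Therefore, FOLLOW(X) = {$}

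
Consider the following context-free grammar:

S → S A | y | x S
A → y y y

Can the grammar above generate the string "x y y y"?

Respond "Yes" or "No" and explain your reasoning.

No - no valid derivation exists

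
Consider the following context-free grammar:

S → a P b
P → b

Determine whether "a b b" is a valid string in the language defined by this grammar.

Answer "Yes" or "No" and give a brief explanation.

Yes - a valid derivation exists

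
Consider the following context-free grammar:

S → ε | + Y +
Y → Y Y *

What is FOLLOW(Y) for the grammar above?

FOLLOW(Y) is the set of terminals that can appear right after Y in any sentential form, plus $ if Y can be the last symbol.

We compute FOLLOW(Y) using the standard algorithm.
FOLLOW(S) starts with {$}.
FIRST(S) = {+, ε}
FIRST(Y) = {}
FOLLOW(S) = {$}
FOLLOW(Y) = {*, +}
Therefore, FOLLOW(Y) = {*, +}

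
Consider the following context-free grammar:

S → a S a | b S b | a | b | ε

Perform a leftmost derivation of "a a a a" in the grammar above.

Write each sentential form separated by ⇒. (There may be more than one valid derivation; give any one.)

S ⇒ a S a ⇒ a a S a a ⇒ a a a a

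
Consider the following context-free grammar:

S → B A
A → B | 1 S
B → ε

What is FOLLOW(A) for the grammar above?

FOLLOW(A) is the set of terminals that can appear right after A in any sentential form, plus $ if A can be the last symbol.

We compute FOLLOW(A) using the standard algorithm.
FOLLOW(S) starts with {$}.
FIRST(A) = {1, ε}
FIRST(B) = {ε}
FIRST(S) = {1, ε}
FOLLOW(A) = {$}
FOLLOW(B) = {$, 1}
FOLLOW(S) = {$}
Therefore, FOLLOW(A) = {$}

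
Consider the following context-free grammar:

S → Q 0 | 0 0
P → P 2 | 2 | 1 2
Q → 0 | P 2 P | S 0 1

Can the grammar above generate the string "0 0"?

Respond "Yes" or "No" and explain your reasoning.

Yes - a valid derivation exists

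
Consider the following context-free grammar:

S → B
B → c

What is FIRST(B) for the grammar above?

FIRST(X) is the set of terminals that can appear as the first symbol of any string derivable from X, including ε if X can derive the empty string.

We compute FIRST(B) using the standard algorithm.
FIRST(B) = {c}
FIRST(S) = {c}
Therefore, FIRST(B) = {c}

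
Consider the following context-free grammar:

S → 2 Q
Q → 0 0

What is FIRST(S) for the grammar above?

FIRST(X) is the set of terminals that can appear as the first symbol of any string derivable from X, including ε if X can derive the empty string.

We compute FIRST(S) using the standard algorithm.
FIRST(Q) = {0}
FIRST(S) = {2}
Therefore, FIRST(S) = {2}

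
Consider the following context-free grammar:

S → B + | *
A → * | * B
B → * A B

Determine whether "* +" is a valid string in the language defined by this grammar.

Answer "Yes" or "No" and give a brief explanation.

No - no valid derivation exists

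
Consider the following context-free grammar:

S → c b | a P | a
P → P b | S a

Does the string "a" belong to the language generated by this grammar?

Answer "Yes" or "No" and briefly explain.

Yes - a valid derivation exists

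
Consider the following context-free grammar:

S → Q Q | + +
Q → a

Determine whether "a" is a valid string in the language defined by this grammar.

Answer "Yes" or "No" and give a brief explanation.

No - no valid derivation exists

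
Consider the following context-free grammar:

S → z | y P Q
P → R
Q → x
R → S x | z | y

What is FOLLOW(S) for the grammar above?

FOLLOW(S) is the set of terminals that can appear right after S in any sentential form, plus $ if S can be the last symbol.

We compute FOLLOW(S) using the standard algorithm.
FOLLOW(S) starts with {$}.
FIRST(P) = {y, z}
FIRST(Q) = {x}
FIRST(R) = {y, z}
FIRST(S) = {y, z}
FOLLOW(P) = {x}
FOLLOW(Q) = {$, x}
FOLLOW(R) = {x}
FOLLOW(S) = {$, x}
Therefore, FOLLOW(S) = {$, x}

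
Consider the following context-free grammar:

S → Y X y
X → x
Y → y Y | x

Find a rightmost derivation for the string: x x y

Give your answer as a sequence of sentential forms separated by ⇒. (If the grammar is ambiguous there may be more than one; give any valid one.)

S ⇒ Y X y ⇒ Y x y ⇒ x x y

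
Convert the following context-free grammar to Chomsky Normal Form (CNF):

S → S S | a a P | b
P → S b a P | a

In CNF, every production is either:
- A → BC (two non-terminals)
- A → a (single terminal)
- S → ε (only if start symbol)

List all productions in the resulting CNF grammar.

TA → a; S → b; TB → b; P → a; S → S S; S → TA X0; X0 → TA P; P → S X1; X1 → TB X2; X2 → TA P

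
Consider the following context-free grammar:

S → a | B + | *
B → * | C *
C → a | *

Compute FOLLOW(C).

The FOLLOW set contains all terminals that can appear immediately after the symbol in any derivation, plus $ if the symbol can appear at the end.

We compute FOLLOW(C) using the standard algorithm.
FOLLOW(S) starts with {$}.
FIRST(B) = {*, a}
FIRST(C) = {*, a}
FIRST(S) = {*, a}
FOLLOW(B) = {+}
FOLLOW(C) = {*}
FOLLOW(S) = {$}
Therefore, FOLLOW(C) = {*}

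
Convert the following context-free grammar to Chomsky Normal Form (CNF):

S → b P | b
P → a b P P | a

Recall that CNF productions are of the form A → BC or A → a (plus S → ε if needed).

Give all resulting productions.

TB → b; S → b; TA → a; P → a; S → TB P; P → TA X0; X0 → TB X1; X1 → P P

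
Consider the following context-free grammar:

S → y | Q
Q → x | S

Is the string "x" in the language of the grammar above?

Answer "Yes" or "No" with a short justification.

Yes - a valid derivation exists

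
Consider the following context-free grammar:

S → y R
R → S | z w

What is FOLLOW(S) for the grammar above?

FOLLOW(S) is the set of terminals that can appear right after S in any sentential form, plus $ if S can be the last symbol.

We compute FOLLOW(S) using the standard algorithm.
FOLLOW(S) starts with {$}.
FIRST(R) = {y, z}
FIRST(S) = {y}
FOLLOW(R) = {$}
FOLLOW(S) = {$}
Therefore, FOLLOW(S) = {$}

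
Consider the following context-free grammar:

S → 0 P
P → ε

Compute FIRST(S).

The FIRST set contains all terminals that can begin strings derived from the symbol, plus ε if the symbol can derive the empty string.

We compute FIRST(S) using the standard algorithm.
FIRST(P) = {ε}
FIRST(S) = {0}
Therefore, FIRST(S) = {0}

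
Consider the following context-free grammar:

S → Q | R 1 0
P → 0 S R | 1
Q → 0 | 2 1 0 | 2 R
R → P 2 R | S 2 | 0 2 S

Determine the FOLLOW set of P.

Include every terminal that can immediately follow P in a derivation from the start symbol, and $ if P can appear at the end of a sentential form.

We compute FOLLOW(P) using the standard algorithm.
FOLLOW(S) starts with {$}.
FIRST(P) = {0, 1}
FIRST(Q) = {0, 2}
FIRST(R) = {0, 1, 2}
FIRST(S) = {0, 1, 2}
FOLLOW(P) = {2}
FOLLOW(Q) = {$, 0, 1, 2}
FOLLOW(R) = {$, 0, 1, 2}
FOLLOW(S) = {$, 0, 1, 2}
Therefore, FOLLOW(P) = {2}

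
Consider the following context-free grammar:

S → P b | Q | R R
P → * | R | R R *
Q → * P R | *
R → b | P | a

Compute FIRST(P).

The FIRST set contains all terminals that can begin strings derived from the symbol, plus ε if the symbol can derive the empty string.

We compute FIRST(P) using the standard algorithm.
FIRST(P) = {*, a, b}
FIRST(Q) = {*}
FIRST(R) = {*, a, b}
FIRST(S) = {*, a, b}
Therefore, FIRST(P) = {*, a, b}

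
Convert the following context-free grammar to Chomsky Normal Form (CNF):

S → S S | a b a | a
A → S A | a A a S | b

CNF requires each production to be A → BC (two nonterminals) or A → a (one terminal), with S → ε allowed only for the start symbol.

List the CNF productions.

TA → a; TB → b; S → a; A → b; S → S S; S → TA X0; X0 → TB TA; A → S A; A → TA X1; X1 → A X2; X2 → TA S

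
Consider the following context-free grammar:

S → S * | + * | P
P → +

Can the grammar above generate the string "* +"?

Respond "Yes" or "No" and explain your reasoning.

No - no valid derivation exists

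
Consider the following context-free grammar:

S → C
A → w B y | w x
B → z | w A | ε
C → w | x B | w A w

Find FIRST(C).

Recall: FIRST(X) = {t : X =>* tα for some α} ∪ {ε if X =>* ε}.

We compute FIRST(C) using the standard algorithm.
FIRST(A) = {w}
FIRST(B) = {w, z, ε}
FIRST(C) = {w, x}
FIRST(S) = {w, x}
Therefore, FIRST(C) = {w, x}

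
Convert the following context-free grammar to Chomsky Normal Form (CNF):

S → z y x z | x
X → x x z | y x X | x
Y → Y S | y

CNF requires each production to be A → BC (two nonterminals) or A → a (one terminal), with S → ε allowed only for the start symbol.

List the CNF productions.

TZ → z; TY → y; TX → x; S → x; X → x; Y → y; S → TZ X0; X0 → TY X1; X1 → TX TZ; X → TX X2; X2 → TX TZ; X → TY X3; X3 → TX X; Y → Y S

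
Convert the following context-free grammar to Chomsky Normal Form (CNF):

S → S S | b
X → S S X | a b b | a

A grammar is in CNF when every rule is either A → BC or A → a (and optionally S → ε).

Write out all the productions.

S → b; TA → a; TB → b; X → a; S → S S; X → S X0; X0 → S X; X → TA X1; X1 → TB TB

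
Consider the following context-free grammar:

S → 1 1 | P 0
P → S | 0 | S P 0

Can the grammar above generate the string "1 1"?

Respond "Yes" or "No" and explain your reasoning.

Yes - a valid derivation exists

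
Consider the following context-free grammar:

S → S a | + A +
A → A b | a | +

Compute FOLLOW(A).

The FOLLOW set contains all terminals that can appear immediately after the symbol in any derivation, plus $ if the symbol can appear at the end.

We compute FOLLOW(A) using the standard algorithm.
FOLLOW(S) starts with {$}.
FIRST(A) = {+, a}
FIRST(S) = {+}
FOLLOW(A) = {+, b}
FOLLOW(S) = {$, a}
Therefore, FOLLOW(A) = {+, b}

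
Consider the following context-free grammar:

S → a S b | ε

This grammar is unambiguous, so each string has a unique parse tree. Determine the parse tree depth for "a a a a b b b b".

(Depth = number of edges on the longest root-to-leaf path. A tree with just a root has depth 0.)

5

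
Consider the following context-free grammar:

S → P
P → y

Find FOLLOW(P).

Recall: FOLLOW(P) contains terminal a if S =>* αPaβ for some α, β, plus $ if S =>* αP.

We compute FOLLOW(P) using the standard algorithm.
FOLLOW(S) starts with {$}.
FIRST(P) = {y}
FIRST(S) = {y}
FOLLOW(P) = {$}
FOLLOW(S) = {$}
Therefore, FOLLOW(P) = {$}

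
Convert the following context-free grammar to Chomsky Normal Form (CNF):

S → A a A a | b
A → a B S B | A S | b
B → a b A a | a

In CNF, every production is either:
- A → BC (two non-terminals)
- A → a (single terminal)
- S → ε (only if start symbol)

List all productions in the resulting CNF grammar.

TA → a; S → b; A → b; TB → b; B → a; S → A X0; X0 → TA X1; X1 → A TA; A → TA X2; X2 → B X3; X3 → S B; A → A S; B → TA X4; X4 → TB X5; X5 → A TA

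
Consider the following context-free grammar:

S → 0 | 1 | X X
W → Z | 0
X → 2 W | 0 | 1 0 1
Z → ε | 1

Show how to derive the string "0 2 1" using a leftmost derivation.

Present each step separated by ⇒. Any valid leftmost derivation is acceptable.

S ⇒ X X ⇒ 0 X ⇒ 0 2 W ⇒ 0 2 Z ⇒ 0 2 1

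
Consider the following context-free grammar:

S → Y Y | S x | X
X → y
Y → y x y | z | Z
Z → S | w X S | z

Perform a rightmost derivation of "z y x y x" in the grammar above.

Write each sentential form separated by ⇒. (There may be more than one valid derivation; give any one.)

S ⇒ S x ⇒ Y Y x ⇒ Y y x y x ⇒ z y x y x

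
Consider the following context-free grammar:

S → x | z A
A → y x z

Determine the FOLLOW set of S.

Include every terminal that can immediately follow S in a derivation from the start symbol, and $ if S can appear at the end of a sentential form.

We compute FOLLOW(S) using the standard algorithm.
FOLLOW(S) starts with {$}.
FIRST(A) = {y}
FIRST(S) = {x, z}
FOLLOW(A) = {$}
FOLLOW(S) = {$}
Therefore, FOLLOW(S) = {$}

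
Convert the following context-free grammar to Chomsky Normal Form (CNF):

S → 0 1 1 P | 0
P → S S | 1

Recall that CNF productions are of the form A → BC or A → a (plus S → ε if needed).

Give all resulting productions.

T0 → 0; T1 → 1; S → 0; P → 1; S → T0 X0; X0 → T1 X1; X1 → T1 P; P → S S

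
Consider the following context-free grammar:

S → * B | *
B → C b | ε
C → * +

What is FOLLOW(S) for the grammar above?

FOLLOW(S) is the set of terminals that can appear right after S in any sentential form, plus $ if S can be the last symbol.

We compute FOLLOW(S) using the standard algorithm.
FOLLOW(S) starts with {$}.
FIRST(B) = {*, ε}
FIRST(C) = {*}
FIRST(S) = {*}
FOLLOW(B) = {$}
FOLLOW(C) = {b}
FOLLOW(S) = {$}
Therefore, FOLLOW(S) = {$}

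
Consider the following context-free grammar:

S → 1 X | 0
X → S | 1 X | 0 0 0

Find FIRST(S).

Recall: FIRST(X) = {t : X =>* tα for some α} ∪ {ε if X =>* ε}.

We compute FIRST(S) using the standard algorithm.
FIRST(S) = {0, 1}
FIRST(X) = {0, 1}
Therefore, FIRST(S) = {0, 1}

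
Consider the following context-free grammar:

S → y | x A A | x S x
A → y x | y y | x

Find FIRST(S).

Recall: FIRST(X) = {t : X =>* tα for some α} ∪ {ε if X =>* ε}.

We compute FIRST(S) using the standard algorithm.
FIRST(A) = {x, y}
FIRST(S) = {x, y}
Therefore, FIRST(S) = {x, y}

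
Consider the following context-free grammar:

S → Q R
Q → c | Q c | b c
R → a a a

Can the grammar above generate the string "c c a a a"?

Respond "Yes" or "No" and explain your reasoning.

Yes - a valid derivation exists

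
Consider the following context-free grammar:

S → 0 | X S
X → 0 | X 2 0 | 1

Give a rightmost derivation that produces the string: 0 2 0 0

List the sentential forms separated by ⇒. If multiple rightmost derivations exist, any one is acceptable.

S ⇒ X S ⇒ X 0 ⇒ X 2 0 0 ⇒ 0 2 0 0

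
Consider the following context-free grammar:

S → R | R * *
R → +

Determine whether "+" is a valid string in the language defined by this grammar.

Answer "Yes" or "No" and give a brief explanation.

Yes - a valid derivation exists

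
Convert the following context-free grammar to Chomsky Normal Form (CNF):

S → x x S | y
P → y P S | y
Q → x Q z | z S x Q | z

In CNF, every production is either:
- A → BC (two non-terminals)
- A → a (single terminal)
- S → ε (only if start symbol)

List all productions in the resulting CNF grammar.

TX → x; S → y; TY → y; P → y; TZ → z; Q → z; S → TX X0; X0 → TX S; P → TY X1; X1 → P S; Q → TX X2; X2 → Q TZ; Q → TZ X3; X3 → S X4; X4 → TX Q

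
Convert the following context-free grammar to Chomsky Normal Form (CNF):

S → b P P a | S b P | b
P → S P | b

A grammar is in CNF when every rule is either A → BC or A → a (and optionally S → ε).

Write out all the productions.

TB → b; TA → a; S → b; P → b; S → TB X0; X0 → P X1; X1 → P TA; S → S X2; X2 → TB P; P → S P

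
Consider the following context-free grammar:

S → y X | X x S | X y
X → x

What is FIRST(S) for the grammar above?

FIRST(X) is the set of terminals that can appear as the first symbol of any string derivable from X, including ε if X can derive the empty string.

We compute FIRST(S) using the standard algorithm.
FIRST(S) = {x, y}
FIRST(X) = {x}
Therefore, FIRST(S) = {x, y}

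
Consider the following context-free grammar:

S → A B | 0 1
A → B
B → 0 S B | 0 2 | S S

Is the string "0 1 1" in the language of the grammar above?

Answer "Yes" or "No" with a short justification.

No - no valid derivation exists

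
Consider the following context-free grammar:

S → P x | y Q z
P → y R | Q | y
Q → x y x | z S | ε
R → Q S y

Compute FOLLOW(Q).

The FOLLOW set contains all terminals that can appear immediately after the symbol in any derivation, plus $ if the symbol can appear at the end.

We compute FOLLOW(Q) using the standard algorithm.
FOLLOW(S) starts with {$}.
FIRST(P) = {x, y, z, ε}
FIRST(Q) = {x, z, ε}
FIRST(R) = {x, y, z}
FIRST(S) = {x, y, z}
FOLLOW(P) = {x}
FOLLOW(Q) = {x, y, z}
FOLLOW(R) = {x}
FOLLOW(S) = {$, x, y, z}
Therefore, FOLLOW(Q) = {x, y, z}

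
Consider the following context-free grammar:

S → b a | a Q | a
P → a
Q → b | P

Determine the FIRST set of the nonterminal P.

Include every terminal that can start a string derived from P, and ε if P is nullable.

We compute FIRST(P) using the standard algorithm.
FIRST(P) = {a}
FIRST(Q) = {a, b}
FIRST(S) = {a, b}
Therefore, FIRST(P) = {a}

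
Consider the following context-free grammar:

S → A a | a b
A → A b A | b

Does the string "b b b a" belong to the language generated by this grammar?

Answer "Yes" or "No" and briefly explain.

Yes - a valid derivation exists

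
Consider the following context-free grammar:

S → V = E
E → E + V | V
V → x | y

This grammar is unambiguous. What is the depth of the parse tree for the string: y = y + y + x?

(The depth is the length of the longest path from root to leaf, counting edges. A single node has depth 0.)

5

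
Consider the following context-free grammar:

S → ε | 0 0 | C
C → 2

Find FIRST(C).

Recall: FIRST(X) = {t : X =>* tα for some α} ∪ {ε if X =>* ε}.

We compute FIRST(C) using the standard algorithm.
FIRST(C) = {2}
FIRST(S) = {0, 2, ε}
Therefore, FIRST(C) = {2}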